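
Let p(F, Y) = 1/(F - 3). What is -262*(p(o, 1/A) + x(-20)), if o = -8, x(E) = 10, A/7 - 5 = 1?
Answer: -28558/11 ≈ -2596.2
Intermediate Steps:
A = 42 (A = 35 + 7*1 = 35 + 7 = 42)
p(F, Y) = 1/(-3 + F)
-262*(p(o, 1/A) + x(-20)) = -262*(1/(-3 - 8) + 10) = -262*(1/(-11) + 10) = -262*(-1/11 + 10) = -262*109/11 = -28558/11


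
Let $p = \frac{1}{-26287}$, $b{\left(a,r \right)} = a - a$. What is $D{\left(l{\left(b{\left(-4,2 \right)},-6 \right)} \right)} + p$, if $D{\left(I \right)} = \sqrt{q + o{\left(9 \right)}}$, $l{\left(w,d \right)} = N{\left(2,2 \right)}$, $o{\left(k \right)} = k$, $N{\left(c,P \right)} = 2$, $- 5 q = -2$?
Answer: $- \frac{1}{26287} + \frac{\sqrt{235}}{5} \approx 3.0659$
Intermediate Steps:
$q = \frac{2}{5}$ ($q = \left(- \frac{1}{5}\right) \left(-2\right) = \frac{2}{5} \approx 0.4$)
$b{\left(a,r \right)} = 0$
$l{\left(w,d \right)} = 2$
$D{\left(I \right)} = \frac{\sqrt{235}}{5}$ ($D{\left(I \right)} = \sqrt{\frac{2}{5} + 9} = \sqrt{\frac{47}{5}} = \frac{\sqrt{235}}{5}$)
$p = - \frac{1}{26287} \approx -3.8042 \cdot 10^{-5}$
$D{\left(l{\left(b{\left(-4,2 \right)},-6 \right)} \right)} + p = \frac{\sqrt{235}}{5} - \frac{1}{26287} = - \frac{1}{26287} + \frac{\sqrt{235}}{5}$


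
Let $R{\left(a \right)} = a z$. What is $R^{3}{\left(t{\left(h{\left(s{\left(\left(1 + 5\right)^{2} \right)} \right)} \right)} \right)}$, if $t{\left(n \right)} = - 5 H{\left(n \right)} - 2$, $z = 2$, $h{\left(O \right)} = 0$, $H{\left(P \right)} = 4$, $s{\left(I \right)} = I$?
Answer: $-85184$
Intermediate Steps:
$t{\left(n \right)} = -22$ ($t{\left(n \right)} = \left(-5\right) 4 - 2 = -20 - 2 = -22$)
$R{\left(a \right)} = 2 a$ ($R{\left(a \right)} = a 2 = 2 a$)
$R^{3}{\left(t{\left(h{\left(s{\left(\left(1 + 5\right)^{2} \right)} \right)} \right)} \right)} = \left(2 \left(-22\right)\right)^{3} = \left(-44\right)^{3} = -85184$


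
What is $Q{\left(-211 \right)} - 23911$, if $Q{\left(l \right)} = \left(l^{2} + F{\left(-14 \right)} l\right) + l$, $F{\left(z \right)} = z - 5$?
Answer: $24408$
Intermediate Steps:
$F{\left(z \right)} = -5 + z$
$Q{\left(l \right)} = l^{2} - 18 l$ ($Q{\left(l \right)} = \left(l^{2} + \left(-5 - 14\right) l\right) + l = \left(l^{2} - 19 l\right) + l = l^{2} - 18 l$)
$Q{\left(-211 \right)} - 23911 = - 211 \left(-18 - 211\right) - 23911 = \left(-211\right) \left(-229\right) - 23911 = 48319 - 23911 = 24408$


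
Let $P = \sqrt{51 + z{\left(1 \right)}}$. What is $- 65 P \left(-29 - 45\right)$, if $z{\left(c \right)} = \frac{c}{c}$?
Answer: $9620 \sqrt{13} \approx 34685.0$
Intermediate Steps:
$z{\left(c \right)} = 1$
$P = 2 \sqrt{13}$ ($P = \sqrt{51 + 1} = \sqrt{52} = 2 \sqrt{13} \approx 7.2111$)
$- 65 P \left(-29 - 45\right) = - 65 \cdot 2 \sqrt{13} \left(-29 - 45\right) = - 130 \sqrt{13} \left(-29 - 45\right) = - 130 \sqrt{13} \left(-74\right) = 9620 \sqrt{13}$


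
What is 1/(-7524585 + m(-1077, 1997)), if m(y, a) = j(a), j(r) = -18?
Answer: -1/7524603 ≈ -1.3290e-7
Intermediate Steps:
m(y, a) = -18
1/(-7524585 + m(-1077, 1997)) = 1/(-7524585 - 18) = 1/(-7524603) = -1/7524603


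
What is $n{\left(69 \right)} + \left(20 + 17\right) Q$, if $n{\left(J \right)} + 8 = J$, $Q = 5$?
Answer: $246$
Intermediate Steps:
$n{\left(J \right)} = -8 + J$
$n{\left(69 \right)} + \left(20 + 17\right) Q = \left(-8 + 69\right) + \left(20 + 17\right) 5 = 61 + 37 \cdot 5 = 61 + 185 = 246$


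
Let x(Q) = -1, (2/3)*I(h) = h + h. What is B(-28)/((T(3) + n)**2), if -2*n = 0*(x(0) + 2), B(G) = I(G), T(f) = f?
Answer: -28/3 ≈ -9.3333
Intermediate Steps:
I(h) = 3*h (I(h) = 3*(h + h)/2 = 3*(2*h)/2 = 3*h)
B(G) = 3*G
n = 0 (n = -0*(-1 + 2) = -0 = -1/2*0 = 0)
B(-28)/((T(3) + n)**2) = (3*(-28))/((3 + 0)**2) = -84/(3**2) = -84/9 = -84*1/9 = -28/3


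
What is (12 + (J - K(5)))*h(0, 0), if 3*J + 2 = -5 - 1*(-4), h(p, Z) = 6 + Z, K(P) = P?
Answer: 36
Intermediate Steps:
J = -1 (J = -2/3 + (-5 - 1*(-4))/3 = -2/3 + (-5 + 4)/3 = -2/3 + (1/3)*(-1) = -2/3 - 1/3 = -1)
(12 + (J - K(5)))*h(0, 0) = (12 + (-1 - 1*5))*(6 + 0) = (12 + (-1 - 5))*6 = (12 - 6)*6 = 6*6 = 36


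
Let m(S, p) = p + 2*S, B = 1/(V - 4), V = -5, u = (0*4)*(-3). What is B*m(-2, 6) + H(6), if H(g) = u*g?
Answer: -2/9 ≈ -0.22222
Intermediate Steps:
u = 0 (u = 0*(-3) = 0)
H(g) = 0 (H(g) = 0*g = 0)
B = -1/9 (B = 1/(-5 - 4) = 1/(-9) = -1/9 ≈ -0.11111)
B*m(-2, 6) + H(6) = -(6 + 2*(-2))/9 + 0 = -(6 - 4)/9 + 0 = -1/9*2 + 0 = -2/9 + 0 = -2/9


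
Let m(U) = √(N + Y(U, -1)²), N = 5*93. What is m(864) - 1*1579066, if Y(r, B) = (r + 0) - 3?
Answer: -1579066 + √741786 ≈ -1.5782e+6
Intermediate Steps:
Y(r, B) = -3 + r (Y(r, B) = r - 3 = -3 + r)
N = 465
m(U) = √(465 + (-3 + U)²)
m(864) - 1*1579066 = √(465 + (-3 + 864)²) - 1*1579066 = √(465 + 861²) - 1579066 = √(465 + 741321) - 1579066 = √741786 - 1579066 = -1579066 + √741786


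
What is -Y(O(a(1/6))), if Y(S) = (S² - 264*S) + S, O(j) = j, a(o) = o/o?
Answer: 262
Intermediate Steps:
a(o) = 1
Y(S) = S² - 263*S
-Y(O(a(1/6))) = -(-263 + 1) = -(-262) = -1*(-262) = 262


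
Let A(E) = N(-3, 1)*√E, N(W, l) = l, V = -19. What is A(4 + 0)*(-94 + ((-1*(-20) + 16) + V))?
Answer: -154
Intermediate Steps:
A(E) = √E (A(E) = 1*√E = √E)
A(4 + 0)*(-94 + ((-1*(-20) + 16) + V)) = √(4 + 0)*(-94 + ((-1*(-20) + 16) - 19)) = √4*(-94 + ((20 + 16) - 19)) = 2*(-94 + (36 - 19)) = 2*(-94 + 17) = 2*(-77) = -154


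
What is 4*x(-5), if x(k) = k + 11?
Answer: 24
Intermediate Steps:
x(k) = 11 + k
4*x(-5) = 4*(11 - 5) = 4*6 = 24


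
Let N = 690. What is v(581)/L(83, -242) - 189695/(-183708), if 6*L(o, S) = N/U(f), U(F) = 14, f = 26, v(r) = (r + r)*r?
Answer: 1736376188189/21126420 ≈ 82190.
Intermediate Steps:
v(r) = 2*r**2 (v(r) = (2*r)*r = 2*r**2)
L(o, S) = 115/14 (L(o, S) = (690/14)/6 = (690*(1/14))/6 = (1/6)*(345/7) = 115/14)
v(581)/L(83, -242) - 189695/(-183708) = (2*581**2)/(115/14) - 189695/(-183708) = (2*337561)*(14/115) - 189695*(-1/183708) = 675122*(14/115) + 189695/183708 = 9451708/115 + 189695/183708 = 1736376188189/21126420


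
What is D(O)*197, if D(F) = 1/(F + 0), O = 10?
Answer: 197/10 ≈ 19.700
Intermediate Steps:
D(F) = 1/F
D(O)*197 = 197/10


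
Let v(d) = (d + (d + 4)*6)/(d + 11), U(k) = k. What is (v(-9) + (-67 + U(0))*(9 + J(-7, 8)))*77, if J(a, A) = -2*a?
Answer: -240317/2 ≈ -1.2016e+5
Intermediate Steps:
v(d) = (24 + 7*d)/(11 + d) (v(d) = (d + (4 + d)*6)/(11 + d) = (d + (24 + 6*d))/(11 + d) = (24 + 7*d)/(11 + d))
(v(-9) + (-67 + U(0))*(9 + J(-7, 8)))*77 = ((24 + 7*(-9))/(11 - 9) + (-67 + 0)*(9 - 2*(-7)))*77 = ((24 - 63)/2 - 67*(9 + 14))*77 = ((½)*(-39) - 67*23)*77 = (-39/2 - 1541)*77 = -3121/2*77 = -240317/2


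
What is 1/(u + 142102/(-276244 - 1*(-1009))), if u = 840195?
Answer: 275235/231250928723 ≈ 1.1902e-6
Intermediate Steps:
1/(u + 142102/(-276244 - 1*(-1009))) = 1/(840195 + 142102/(-276244 - 1*(-1009))) = 1/(840195 + 142102/(-276244 + 1009)) = 1/(840195 + 142102/(-275235)) = 1/(840195 + 142102*(-1/275235)) = 1/(840195 - 142102/275235) = 1/(231250928723/275235) = 275235/231250928723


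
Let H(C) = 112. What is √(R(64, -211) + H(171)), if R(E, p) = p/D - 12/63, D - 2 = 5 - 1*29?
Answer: √25912194/462 ≈ 11.018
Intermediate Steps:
D = -22 (D = 2 + (5 - 1*29) = 2 + (5 - 29) = 2 - 24 = -22)
R(E, p) = -4/21 - p/22 (R(E, p) = p/(-22) - 12/63 = p*(-1/22) - 12*1/63 = -p/22 - 4/21 = -4/21 - p/22)
√(R(64, -211) + H(171)) = √((-4/21 - 1/22*(-211)) + 112) = √((-4/21 + 211/22) + 112) = √(4343/462 + 112) = √(56087/462) = √25912194/462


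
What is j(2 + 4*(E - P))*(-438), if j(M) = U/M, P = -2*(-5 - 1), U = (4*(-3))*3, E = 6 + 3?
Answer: -7884/5 ≈ -1576.8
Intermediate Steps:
E = 9
U = -36 (U = -12*3 = -36)
P = 12 (P = -2*(-6) = 12)
j(M) = -36/M
j(2 + 4*(E - P))*(-438) = -36/(2 + 4*(9 - 1*12))*(-438) = -36/(2 + 4*(9 - 12))*(-438) = -36/(2 + 4*(-3))*(-438) = -36/(2 - 12)*(-438) = -36/(-10)*(-438) = -36*(-⅒)*(-438) = (18/5)*(-438) = -7884/5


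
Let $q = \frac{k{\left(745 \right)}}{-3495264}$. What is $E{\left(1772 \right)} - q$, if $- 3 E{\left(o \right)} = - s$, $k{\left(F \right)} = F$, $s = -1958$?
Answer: $- \frac{760413853}{1165088} \approx -652.67$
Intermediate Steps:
$E{\left(o \right)} = - \frac{1958}{3}$ ($E{\left(o \right)} = - \frac{\left(-1\right) \left(-1958\right)}{3} = \left(- \frac{1}{3}\right) 1958 = - \frac{1958}{3}$)
$q = - \frac{745}{3495264}$ ($q = \frac{745}{-3495264} = 745 \left(- \frac{1}{3495264}\right) = - \frac{745}{3495264} \approx -0.00021315$)
$E{\left(1772 \right)} - q = - \frac{1958}{3} - - \frac{745}{3495264} = - \frac{1958}{3} + \frac{745}{3495264} = - \frac{760413853}{1165088}$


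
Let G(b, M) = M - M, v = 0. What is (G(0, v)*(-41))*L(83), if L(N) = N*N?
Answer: 0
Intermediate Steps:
G(b, M) = 0
L(N) = N²
(G(0, v)*(-41))*L(83) = (0*(-41))*83² = 0*6889 = 0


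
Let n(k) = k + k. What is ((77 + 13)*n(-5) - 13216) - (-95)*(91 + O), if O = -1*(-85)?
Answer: 2604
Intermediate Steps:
n(k) = 2*k
O = 85
((77 + 13)*n(-5) - 13216) - (-95)*(91 + O) = ((77 + 13)*(2*(-5)) - 13216) - (-95)*(91 + 85) = (90*(-10) - 13216) - (-95)*176 = (-900 - 13216) - 1*(-16720) = -14116 + 16720 = 2604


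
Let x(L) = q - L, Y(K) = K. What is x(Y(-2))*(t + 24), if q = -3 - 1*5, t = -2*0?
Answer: -144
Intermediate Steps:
t = 0
q = -8 (q = -3 - 5 = -8)
x(L) = -8 - L
x(Y(-2))*(t + 24) = (-8 - 1*(-2))*(0 + 24) = (-8 + 2)*24 = -6*24 = -144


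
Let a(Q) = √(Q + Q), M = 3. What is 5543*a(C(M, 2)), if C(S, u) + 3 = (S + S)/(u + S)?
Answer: 16629*I*√10/5 ≈ 10517.0*I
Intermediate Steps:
C(S, u) = -3 + 2*S/(S + u) (C(S, u) = -3 + (S + S)/(u + S) = -3 + (2*S)/(S + u) = -3 + 2*S/(S + u))
a(Q) = √2*√Q (a(Q) = √(2*Q) = √2*√Q)
5543*a(C(M, 2)) = 5543*(√2*√((-1*3 - 3*2)/(3 + 2))) = 5543*(√2*√((-3 - 6)/5)) = 5543*(√2*√((⅕)*(-9))) = 5543*(√2*√(-9/5)) = 5543*(√2*(3*I*√5/5)) = 5543*(3*I*√10/5) = 16629*I*√10/5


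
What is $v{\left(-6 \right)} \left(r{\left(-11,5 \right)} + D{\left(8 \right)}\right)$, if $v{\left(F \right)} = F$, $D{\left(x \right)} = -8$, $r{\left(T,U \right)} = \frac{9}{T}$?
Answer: $\frac{582}{11} \approx 52.909$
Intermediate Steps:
$v{\left(-6 \right)} \left(r{\left(-11,5 \right)} + D{\left(8 \right)}\right) = - 6 \left(\frac{9}{-11} - 8\right) = - 6 \left(9 \left(- \frac{1}{11}\right) - 8\right) = - 6 \left(- \frac{9}{11} - 8\right) = \left(-6\right) \left(- \frac{97}{11}\right) = \frac{582}{11}$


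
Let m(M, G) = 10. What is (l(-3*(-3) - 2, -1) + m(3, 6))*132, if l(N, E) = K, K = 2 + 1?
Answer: 1716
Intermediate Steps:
K = 3
l(N, E) = 3
(l(-3*(-3) - 2, -1) + m(3, 6))*132 = (3 + 10)*132 = 13*132 = 1716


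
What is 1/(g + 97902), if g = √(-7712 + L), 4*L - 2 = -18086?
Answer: 97902/9584813837 - I*√12233/9584813837 ≈ 1.0214e-5 - 1.1539e-8*I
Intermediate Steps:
L = -4521 (L = ½ + (¼)*(-18086) = ½ - 9043/2 = -4521)
g = I*√12233 (g = √(-7712 - 4521) = √(-12233) = I*√12233 ≈ 110.6*I)
1/(g + 97902) = 1/(I*√12233 + 97902) = 1/(97902 + I*√12233)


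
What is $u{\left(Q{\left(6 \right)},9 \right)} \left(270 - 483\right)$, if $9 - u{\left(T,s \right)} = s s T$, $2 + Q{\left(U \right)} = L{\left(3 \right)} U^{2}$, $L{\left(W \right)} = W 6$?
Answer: $11143521$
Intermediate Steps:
$L{\left(W \right)} = 6 W$
$Q{\left(U \right)} = -2 + 18 U^{2}$ ($Q{\left(U \right)} = -2 + 6 \cdot 3 U^{2} = -2 + 18 U^{2}$)
$u{\left(T,s \right)} = 9 - T s^{2}$ ($u{\left(T,s \right)} = 9 - s s T = 9 - s^{2} T = 9 - T s^{2}$)
$u{\left(Q{\left(6 \right)},9 \right)} \left(270 - 483\right) = \left(9 - \left(-2 + 18 \cdot 6^{2}\right) 9^{2}\right) \left(270 - 483\right) = \left(9 - \left(-2 + 18 \cdot 36\right) 81\right) \left(-213\right) = \left(9 - \left(-2 + 648\right) 81\right) \left(-213\right) = \left(9 - 646 \cdot 81\right) \left(-213\right) = \left(9 - 52326\right) \left(-213\right) = \left(-52317\right) \left(-213\right) = 11143521$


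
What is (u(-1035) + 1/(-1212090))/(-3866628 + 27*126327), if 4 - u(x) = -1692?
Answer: -2055704639/552469409910 ≈ -0.0037209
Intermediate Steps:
u(x) = 1696 (u(x) = 4 - 1*(-1692) = 4 + 1692 = 1696)
(u(-1035) + 1/(-1212090))/(-3866628 + 27*126327) = (1696 + 1/(-1212090))/(-3866628 + 27*126327) = (1696 - 1/1212090)/(-3866628 + 3410829) = (2055704639/1212090)/(-455799) = (2055704639/1212090)*(-1/455799) = -2055704639/552469409910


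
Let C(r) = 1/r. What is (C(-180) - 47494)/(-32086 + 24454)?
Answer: 8548921/1373760 ≈ 6.2230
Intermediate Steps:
C(r) = 1/r
(C(-180) - 47494)/(-32086 + 24454) = (1/(-180) - 47494)/(-32086 + 24454) = (-1/180 - 47494)/(-7632) = -8548921/180*(-1/7632) = 8548921/1373760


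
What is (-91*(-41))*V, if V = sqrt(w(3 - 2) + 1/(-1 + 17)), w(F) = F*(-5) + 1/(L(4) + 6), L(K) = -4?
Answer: 3731*I*sqrt(71)/4 ≈ 7859.5*I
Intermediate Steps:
w(F) = 1/2 - 5*F (w(F) = F*(-5) + 1/(-4 + 6) = -5*F + 1/2 = 1/2 - 5*F)
V = I*sqrt(71)/4 (V = sqrt((1/2 - 5*(3 - 2)) + 1/(-1 + 17)) = sqrt((1/2 - 5*1) + 1/16) = sqrt((1/2 - 5) + 1/16) = sqrt(-9/2 + 1/16) = sqrt(-71/16) = I*sqrt(71)/4 ≈ 2.1065*I)
(-91*(-41))*V = (-91*(-41))*(I*sqrt(71)/4) = 3731*(I*sqrt(71)/4) = 3731*I*sqrt(71)/4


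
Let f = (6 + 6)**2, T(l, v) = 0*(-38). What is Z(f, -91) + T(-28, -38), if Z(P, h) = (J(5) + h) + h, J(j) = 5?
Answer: -177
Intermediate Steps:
T(l, v) = 0
f = 144 (f = 12**2 = 144)
Z(P, h) = 5 + 2*h (Z(P, h) = (5 + h) + h = 5 + 2*h)
Z(f, -91) + T(-28, -38) = (5 + 2*(-91)) + 0 = (5 - 182) + 0 = -177 + 0 = -177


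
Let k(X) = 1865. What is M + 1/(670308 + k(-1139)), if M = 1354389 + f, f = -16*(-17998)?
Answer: 1103948031762/672173 ≈ 1.6424e+6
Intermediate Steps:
f = 287968
M = 1642357 (M = 1354389 + 287968 = 1642357)
M + 1/(670308 + k(-1139)) = 1642357 + 1/(670308 + 1865) = 1642357 + 1/672173 = 1103948031762/672173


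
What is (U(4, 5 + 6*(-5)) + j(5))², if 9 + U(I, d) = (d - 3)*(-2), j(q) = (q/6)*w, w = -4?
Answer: 17161/9 ≈ 1906.8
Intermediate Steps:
j(q) = -2*q/3 (j(q) = (q/6)*(-4) = -2*q/3)
U(I, d) = -3 - 2*d (U(I, d) = -9 + (d - 3)*(-2) = -9 + (-3 + d)*(-2) = -9 + (6 - 2*d) = -3 - 2*d)
(U(4, 5 + 6*(-5)) + j(5))² = ((-3 - 2*(5 + 6*(-5))) - ⅔*5)² = ((-3 - 2*(5 - 30)) - 10/3)² = ((-3 - 2*(-25)) - 10/3)² = ((-3 + 50) - 10/3)² = (47 - 10/3)² = (131/3)² = 17161/9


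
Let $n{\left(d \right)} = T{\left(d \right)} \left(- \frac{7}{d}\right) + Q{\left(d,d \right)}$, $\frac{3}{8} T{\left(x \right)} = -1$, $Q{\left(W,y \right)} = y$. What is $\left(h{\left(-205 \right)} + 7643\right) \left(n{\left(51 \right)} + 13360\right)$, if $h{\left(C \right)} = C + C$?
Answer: $\frac{4947224929}{51} \approx 9.7004 \cdot 10^{7}$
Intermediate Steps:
$h{\left(C \right)} = 2 C$
$T{\left(x \right)} = - \frac{8}{3}$ ($T{\left(x \right)} = \frac{8}{3} \left(-1\right) = - \frac{8}{3}$)
$n{\left(d \right)} = d + \frac{56}{3 d}$ ($n{\left(d \right)} = - \frac{8 \left(- \frac{7}{d}\right)}{3} + d = \frac{56}{3 d} + d = d + \frac{56}{3 d}$)
$\left(h{\left(-205 \right)} + 7643\right) \left(n{\left(51 \right)} + 13360\right) = \left(2 \left(-205\right) + 7643\right) \left(\left(51 + \frac{56}{3 \cdot 51}\right) + 13360\right) = \left(-410 + 7643\right) \left(\left(51 + \frac{56}{3} \cdot \frac{1}{51}\right) + 13360\right) = 7233 \left(\left(51 + \frac{56}{153}\right) + 13360\right) = 7233 \left(\frac{7859}{153} + 13360\right) = 7233 \cdot \frac{2051939}{153} = \frac{4947224929}{51}$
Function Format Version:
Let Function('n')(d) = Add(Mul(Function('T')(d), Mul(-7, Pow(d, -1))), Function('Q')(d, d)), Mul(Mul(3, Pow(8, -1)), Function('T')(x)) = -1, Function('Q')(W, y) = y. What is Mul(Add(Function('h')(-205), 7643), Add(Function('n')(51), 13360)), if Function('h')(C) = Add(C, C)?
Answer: Rational(4947224929, 51) ≈ 9.7004e+7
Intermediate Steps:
Function('h')(C) = Mul(2, C)
Function('T')(x) = Rational(-8, 3) (Function('T')(x) = Mul(Rational(8, 3), -1) = Rational(-8, 3))
Function('n')(d) = Add(d, Mul(Rational(56, 3), Pow(d, -1))) (Function('n')(d) = Add(Mul(Rational(-8, 3), Mul(-7, Pow(d, -1))), d) = Add(Mul(Rational(56, 3), Pow(d, -1)), d) = Add(d, Mul(Rational(56, 3), Pow(d, -1))))
Mul(Add(Function('h')(-205), 7643), Add(Function('n')(51), 13360)) = Mul(Add(Mul(2, -205), 7643), Add(Add(51, Mul(Rational(56, 3), Pow(51, -1))), 13360)) = Mul(Add(-410, 7643), Add(Add(51, Mul(Rational(56, 3), Rational(1, 51))), 13360)) = Mul(7233, Add(Add(51, Rational(56, 153)), 13360)) = Mul(7233, Add(Rational(7859, 153), 13360)) = Mul(7233, Rational(2051939, 153)) = Rational(4947224929, 51)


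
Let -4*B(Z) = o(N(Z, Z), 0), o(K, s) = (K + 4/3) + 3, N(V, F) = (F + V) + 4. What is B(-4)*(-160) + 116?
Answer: 388/3 ≈ 129.33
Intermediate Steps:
N(V, F) = 4 + F + V
o(K, s) = 13/3 + K (o(K, s) = (K + 4*(⅓)) + 3 = (K + 4/3) + 3 = (4/3 + K) + 3 = 13/3 + K)
B(Z) = -25/12 - Z/2 (B(Z) = -(13/3 + (4 + Z + Z))/4 = -(13/3 + (4 + 2*Z))/4 = -(25/3 + 2*Z)/4 = -25/12 - Z/2)
B(-4)*(-160) + 116 = (-25/12 - ½*(-4))*(-160) + 116 = (-25/12 + 2)*(-160) + 116 = -1/12*(-160) + 116 = 40/3 + 116 = 388/3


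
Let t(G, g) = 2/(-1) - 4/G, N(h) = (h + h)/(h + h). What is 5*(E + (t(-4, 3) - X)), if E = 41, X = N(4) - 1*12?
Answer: 255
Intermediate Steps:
N(h) = 1 (N(h) = (2*h)/((2*h)) = (2*h)*(1/(2*h)) = 1)
X = -11 (X = 1 - 1*12 = 1 - 12 = -11)
t(G, g) = -2 - 4/G (t(G, g) = 2*(-1) - 4/G = -2 - 4/G)
5*(E + (t(-4, 3) - X)) = 5*(41 + ((-2 - 4/(-4)) - 1*(-11))) = 5*(41 + ((-2 - 4*(-¼)) + 11)) = 5*(41 + ((-2 + 1) + 11)) = 5*(41 + (-1 + 11)) = 5*(41 + 10) = 5*51 = 255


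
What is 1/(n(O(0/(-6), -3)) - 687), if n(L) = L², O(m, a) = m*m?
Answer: -1/687 ≈ -0.0014556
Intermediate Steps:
O(m, a) = m²
1/(n(O(0/(-6), -3)) - 687) = 1/(((0/(-6))²)² - 687) = 1/(((0*(-⅙))²)² - 687) = 1/((0²)² - 687) = 1/(0² - 687) = 1/(0 - 687) = 1/(-687) = -1/687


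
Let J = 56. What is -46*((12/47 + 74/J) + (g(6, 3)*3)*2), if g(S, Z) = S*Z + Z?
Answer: -3861493/658 ≈ -5868.5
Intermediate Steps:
g(S, Z) = Z + S*Z
-46*((12/47 + 74/J) + (g(6, 3)*3)*2) = -46*((12/47 + 74/56) + ((3*(1 + 6))*3)*2) = -46*((12*(1/47) + 74*(1/56)) + ((3*7)*3)*2) = -46*((12/47 + 37/28) + (21*3)*2) = -46*(2075/1316 + 63*2) = -46*(2075/1316 + 126) = -46*167891/1316 = -3861493/658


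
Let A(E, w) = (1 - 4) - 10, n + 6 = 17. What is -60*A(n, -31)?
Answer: 780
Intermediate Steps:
n = 11 (n = -6 + 17 = 11)
A(E, w) = -13 (A(E, w) = -3 - 10 = -13)
-60*A(n, -31) = -60*(-13) = 780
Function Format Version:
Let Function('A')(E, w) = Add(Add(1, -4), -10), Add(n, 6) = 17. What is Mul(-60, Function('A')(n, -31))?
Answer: 780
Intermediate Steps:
n = 11 (n = Add(-6, 17) = 11)
Function('A')(E, w) = -13 (Function('A')(E, w) = Add(-3, -10) = -13)
Mul(-60, Function('A')(n, -31)) = Mul(-60, -13) = 780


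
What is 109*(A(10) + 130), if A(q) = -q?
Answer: 13080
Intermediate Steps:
109*(A(10) + 130) = 109*(-1*10 + 130) = 109*(-10 + 130) = 109*120 = 13080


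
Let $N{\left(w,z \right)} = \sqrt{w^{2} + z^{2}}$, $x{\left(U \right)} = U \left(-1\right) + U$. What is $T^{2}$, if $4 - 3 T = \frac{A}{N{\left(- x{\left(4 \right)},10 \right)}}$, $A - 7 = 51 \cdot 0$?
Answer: $\frac{121}{100} \approx 1.21$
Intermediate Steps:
$x{\left(U \right)} = 0$ ($x{\left(U \right)} = - U + U = 0$)
$A = 7$ ($A = 7 + 51 \cdot 0 = 7 + 0 = 7$)
$T = \frac{11}{10}$ ($T = \frac{4}{3} - \frac{7 \frac{1}{\sqrt{\left(\left(-1\right) 0\right)^{2} + 10^{2}}}}{3} = \frac{4}{3} - \frac{7 \frac{1}{\sqrt{0^{2} + 100}}}{3} = \frac{4}{3} - \frac{7 \frac{1}{\sqrt{0 + 100}}}{3} = \frac{4}{3} - \frac{7 \frac{1}{\sqrt{100}}}{3} = \frac{4}{3} - \frac{7 \cdot \frac{1}{10}}{3} = \frac{4}{3} - \frac{7}{30} = \frac{11}{10} \approx 1.1$)
$T^{2} = \left(\frac{11}{10}\right)^{2} = \frac{121}{100}$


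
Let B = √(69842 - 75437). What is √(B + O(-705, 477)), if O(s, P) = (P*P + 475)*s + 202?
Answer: √(-160742618 + I*√5595) ≈ 0.e-3 + 12678.0*I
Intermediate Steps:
B = I*√5595 (B = √(-5595) = I*√5595 ≈ 74.8*I)
O(s, P) = 202 + s*(475 + P²) (O(s, P) = (P² + 475)*s + 202 = (475 + P²)*s + 202 = s*(475 + P²) + 202 = 202 + s*(475 + P²))
√(B + O(-705, 477)) = √(I*√5595 + (202 + 475*(-705) - 705*477²)) = √(I*√5595 + (202 - 334875 - 705*227529)) = √(I*√5595 + (202 - 334875 - 160407945)) = √(I*√5595 - 160742618) = √(-160742618 + I*√5595)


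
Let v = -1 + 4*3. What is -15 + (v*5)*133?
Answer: 7300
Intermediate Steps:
v = 11 (v = -1 + 12 = 11)
-15 + (v*5)*133 = -15 + (11*5)*133 = -15 + 55*133 = -15 + 7315 = 7300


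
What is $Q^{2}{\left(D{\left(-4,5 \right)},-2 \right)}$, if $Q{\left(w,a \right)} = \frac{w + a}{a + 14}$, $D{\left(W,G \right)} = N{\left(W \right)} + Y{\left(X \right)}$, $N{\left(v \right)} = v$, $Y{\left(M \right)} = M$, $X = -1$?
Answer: $\frac{49}{144} \approx 0.34028$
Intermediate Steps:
$D{\left(W,G \right)} = -1 + W$ ($D{\left(W,G \right)} = W - 1 = -1 + W$)
$Q{\left(w,a \right)} = \frac{a + w}{14 + a}$
$Q^{2}{\left(D{\left(-4,5 \right)},-2 \right)} = \left(\frac{-2 - 5}{14 - 2}\right)^{2} = \left(\frac{-2 - 5}{12}\right)^{2} = \left(\frac{1}{12} \left(-7\right)\right)^{2} = \left(- \frac{7}{12}\right)^{2} = \frac{49}{144}$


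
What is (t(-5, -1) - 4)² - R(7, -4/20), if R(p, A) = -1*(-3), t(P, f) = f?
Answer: 22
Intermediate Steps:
R(p, A) = 3
(t(-5, -1) - 4)² - R(7, -4/20) = (-1 - 4)² - 1*3 = (-5)² - 3 = 25 - 3 = 22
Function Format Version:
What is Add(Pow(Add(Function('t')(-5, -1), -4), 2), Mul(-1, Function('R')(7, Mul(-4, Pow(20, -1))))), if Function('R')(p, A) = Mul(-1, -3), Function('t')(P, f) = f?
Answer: 22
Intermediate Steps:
Function('R')(p, A) = 3
Add(Pow(Add(Function('t')(-5, -1), -4), 2), Mul(-1, Function('R')(7, Mul(-4, Pow(20, -1))))) = Add(Pow(Add(-1, -4), 2), Mul(-1, 3)) = Add(Pow(-5, 2), -3) = Add(25, -3) = 22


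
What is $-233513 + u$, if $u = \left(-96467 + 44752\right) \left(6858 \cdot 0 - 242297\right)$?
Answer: $12530155842$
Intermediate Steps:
$u = 12530389355$ ($u = - 51715 \left(0 - 242297\right) = \left(-51715\right) \left(-242297\right) = 12530389355$)
$-233513 + u = -233513 + 12530389355 = 12530155842$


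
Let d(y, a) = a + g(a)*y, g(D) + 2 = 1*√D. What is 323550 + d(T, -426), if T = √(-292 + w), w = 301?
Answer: 323118 + 3*I*√426 ≈ 3.2312e+5 + 61.919*I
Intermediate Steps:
T = 3 (T = √(-292 + 301) = √9 = 3)
g(D) = -2 + √D (g(D) = -2 + 1*√D = -2 + √D)
d(y, a) = a + y*(-2 + √a) (d(y, a) = a + (-2 + √a)*y = a + y*(-2 + √a))
323550 + d(T, -426) = 323550 + (-426 + 3*(-2 + √(-426))) = 323550 + (-426 + 3*(-2 + I*√426)) = 323550 + (-426 + (-6 + 3*I*√426)) = 323550 + (-432 + 3*I*√426) = 323118 + 3*I*√426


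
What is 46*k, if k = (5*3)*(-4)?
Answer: -2760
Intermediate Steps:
k = -60 (k = 15*(-4) = -60)
46*k = 46*(-60) = -2760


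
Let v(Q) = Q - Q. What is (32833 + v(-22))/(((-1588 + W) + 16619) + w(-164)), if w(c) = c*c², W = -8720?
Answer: -32833/4404633 ≈ -0.0074542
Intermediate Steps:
w(c) = c³
v(Q) = 0
(32833 + v(-22))/(((-1588 + W) + 16619) + w(-164)) = (32833 + 0)/(((-1588 - 8720) + 16619) + (-164)³) = 32833/((-10308 + 16619) - 4410944) = 32833/(6311 - 4410944) = 32833/(-4404633) = 32833*(-1/4404633) = -32833/4404633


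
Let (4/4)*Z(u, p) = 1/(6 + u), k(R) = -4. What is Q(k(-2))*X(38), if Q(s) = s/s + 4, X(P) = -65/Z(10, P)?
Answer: -5200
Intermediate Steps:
Z(u, p) = 1/(6 + u)
X(P) = -1040 (X(P) = -65/(1/(6 + 10)) = -65/(1/16) = -65/1/16 = -65*16 = -1040)
Q(s) = 5 (Q(s) = 1 + 4 = 5)
Q(k(-2))*X(38) = 5*(-1040) = -5200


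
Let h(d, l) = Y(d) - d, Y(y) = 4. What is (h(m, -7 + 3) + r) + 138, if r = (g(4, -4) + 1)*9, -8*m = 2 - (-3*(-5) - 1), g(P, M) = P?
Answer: 371/2 ≈ 185.50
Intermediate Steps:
m = 3/2 (m = -(2 - (-3*(-5) - 1))/8 = -(2 - (15 - 1))/8 = -(2 - 1*14)/8 = -(2 - 14)/8 = -⅛*(-12) = 3/2 ≈ 1.5000)
h(d, l) = 4 - d
r = 45 (r = (4 + 1)*9 = 5*9 = 45)
(h(m, -7 + 3) + r) + 138 = ((4 - 1*3/2) + 45) + 138 = ((4 - 3/2) + 45) + 138 = (5/2 + 45) + 138 = 95/2 + 138 = 371/2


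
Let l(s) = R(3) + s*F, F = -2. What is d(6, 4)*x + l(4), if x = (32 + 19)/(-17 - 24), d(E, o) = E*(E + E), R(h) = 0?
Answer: -4000/41 ≈ -97.561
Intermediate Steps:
d(E, o) = 2*E² (d(E, o) = E*(2*E) = 2*E²)
l(s) = -2*s (l(s) = 0 + s*(-2) = 0 - 2*s = -2*s)
x = -51/41 (x = 51/(-41) = 51*(-1/41) = -51/41 ≈ -1.2439)
d(6, 4)*x + l(4) = (2*6²)*(-51/41) - 2*4 = (2*36)*(-51/41) - 8 = 72*(-51/41) - 8 = -3672/41 - 8 = -4000/41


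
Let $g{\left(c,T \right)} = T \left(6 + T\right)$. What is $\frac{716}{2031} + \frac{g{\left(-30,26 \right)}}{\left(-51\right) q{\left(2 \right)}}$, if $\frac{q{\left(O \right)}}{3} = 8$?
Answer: $- \frac{33892}{103581} \approx -0.3272$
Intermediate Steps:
$q{\left(O \right)} = 24$ ($q{\left(O \right)} = 3 \cdot 8 = 24$)
$\frac{716}{2031} + \frac{g{\left(-30,26 \right)}}{\left(-51\right) q{\left(2 \right)}} = \frac{716}{2031} + \frac{26 \left(6 + 26\right)}{\left(-51\right) 24} = 716 \cdot \frac{1}{2031} + \frac{26 \cdot 32}{-1224} = \frac{716}{2031} + 832 \left(- \frac{1}{1224}\right) = \frac{716}{2031} - \frac{104}{153} = - \frac{33892}{103581}$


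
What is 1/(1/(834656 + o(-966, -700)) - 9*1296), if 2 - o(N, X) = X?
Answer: -835358/9743615711 ≈ -8.5734e-5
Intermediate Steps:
o(N, X) = 2 - X
1/(1/(834656 + o(-966, -700)) - 9*1296) = 1/(1/(834656 + (2 - 1*(-700))) - 9*1296) = 1/(1/(834656 + (2 + 700)) - 11664) = 1/(1/(834656 + 702) - 11664) = 1/(1/835358 - 11664) = 1/(-9743615711/835358) = -835358/9743615711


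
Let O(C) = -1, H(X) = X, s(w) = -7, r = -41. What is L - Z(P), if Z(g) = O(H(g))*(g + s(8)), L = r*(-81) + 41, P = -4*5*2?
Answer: 3315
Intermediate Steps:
P = -40 (P = -20*2 = -40)
L = 3362 (L = -41*(-81) + 41 = 3321 + 41 = 3362)
Z(g) = 7 - g (Z(g) = -(g - 7) = -(-7 + g) = 7 - g)
L - Z(P) = 3362 - (7 - 1*(-40)) = 3362 - (7 + 40) = 3362 - 1*47 = 3362 - 47 = 3315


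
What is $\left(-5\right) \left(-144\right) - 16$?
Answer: $704$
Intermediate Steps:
$\left(-5\right) \left(-144\right) - 16 = 720 - 16 = 704$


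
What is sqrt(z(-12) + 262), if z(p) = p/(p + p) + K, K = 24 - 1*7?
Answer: sqrt(1118)/2 ≈ 16.718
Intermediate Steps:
K = 17 (K = 24 - 7 = 17)
z(p) = 35/2 (z(p) = p/(p + p) + 17 = p/((2*p)) + 17 = (1/(2*p))*p + 17 = 1/2 + 17 = 35/2)
sqrt(z(-12) + 262) = sqrt(35/2 + 262) = sqrt(559/2) = sqrt(1118)/2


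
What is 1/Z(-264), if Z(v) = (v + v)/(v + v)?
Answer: 1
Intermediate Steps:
Z(v) = 1 (Z(v) = (2*v)/((2*v)) = (2*v)*(1/(2*v)) = 1)
1/Z(-264) = 1/1 = 1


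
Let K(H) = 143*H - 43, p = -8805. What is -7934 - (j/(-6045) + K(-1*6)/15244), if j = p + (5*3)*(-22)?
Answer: -48750116581/6143332 ≈ -7935.5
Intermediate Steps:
K(H) = -43 + 143*H
j = -9135 (j = -8805 + (5*3)*(-22) = -8805 + 15*(-22) = -8805 - 330 = -9135)
-7934 - (j/(-6045) + K(-1*6)/15244) = -7934 - (-9135/(-6045) + (-43 + 143*(-1*6))/15244) = -7934 - (-9135*(-1/6045) + (-43 + 143*(-6))*(1/15244)) = -7934 - (609/403 + (-43 - 858)*(1/15244)) = -7934 - (609/403 - 901*1/15244) = -7934 - (609/403 - 901/15244) = -7934 - 1*8920493/6143332 = -7934 - 8920493/6143332 = -48750116581/6143332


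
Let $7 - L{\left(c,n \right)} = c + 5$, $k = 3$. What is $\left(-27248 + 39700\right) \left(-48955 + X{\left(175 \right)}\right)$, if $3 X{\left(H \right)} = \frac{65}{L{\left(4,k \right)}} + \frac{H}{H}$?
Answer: $-609718406$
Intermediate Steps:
$L{\left(c,n \right)} = 2 - c$ ($L{\left(c,n \right)} = 7 - \left(c + 5\right) = 7 - \left(5 + c\right) = 2 - c$)
$X{\left(H \right)} = - \frac{21}{2}$ ($X{\left(H \right)} = \frac{\frac{65}{2 - 4} + \frac{H}{H}}{3} = \frac{\frac{65}{2 - 4} + 1}{3} = \frac{\frac{65}{-2} + 1}{3} = \frac{65 \left(- \frac{1}{2}\right) + 1}{3} = \frac{- \frac{65}{2} + 1}{3} = \frac{1}{3} \left(- \frac{63}{2}\right) = - \frac{21}{2}$)
$\left(-27248 + 39700\right) \left(-48955 + X{\left(175 \right)}\right) = \left(-27248 + 39700\right) \left(-48955 - \frac{21}{2}\right) = 12452 \left(- \frac{97931}{2}\right) = -609718406$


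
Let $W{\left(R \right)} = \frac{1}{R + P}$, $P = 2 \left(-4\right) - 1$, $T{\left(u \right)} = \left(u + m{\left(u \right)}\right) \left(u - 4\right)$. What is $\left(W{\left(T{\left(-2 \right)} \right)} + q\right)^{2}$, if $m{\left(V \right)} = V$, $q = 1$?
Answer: $\frac{256}{225} \approx 1.1378$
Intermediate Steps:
$T{\left(u \right)} = 2 u \left(-4 + u\right)$ ($T{\left(u \right)} = \left(u + u\right) \left(u - 4\right) = 2 u \left(-4 + u\right)$)
$P = -9$ ($P = -8 - 1 = -9$)
$W{\left(R \right)} = \frac{1}{-9 + R}$ ($W{\left(R \right)} = \frac{1}{R - 9} = \frac{1}{-9 + R}$)
$\left(W{\left(T{\left(-2 \right)} \right)} + q\right)^{2} = \left(\frac{1}{-9 + 2 \left(-2\right) \left(-4 - 2\right)} + 1\right)^{2} = \left(\frac{1}{-9 + 2 \left(-2\right) \left(-6\right)} + 1\right)^{2} = \left(\frac{1}{-9 + 24} + 1\right)^{2} = \left(\frac{1}{15} + 1\right)^{2} = \left(\frac{16}{15}\right)^{2} = \frac{256}{225}$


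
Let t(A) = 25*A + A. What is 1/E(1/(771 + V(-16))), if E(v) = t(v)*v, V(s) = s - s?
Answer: 594441/26 ≈ 22863.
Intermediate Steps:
V(s) = 0
t(A) = 26*A
E(v) = 26*v² (E(v) = (26*v)*v = 26*v²)
1/E(1/(771 + V(-16))) = 1/(26*(1/(771 + 0))²) = 1/(26*(1/771)²) = 1/(26*(1/594441)) = 1/(26/594441) = 594441/26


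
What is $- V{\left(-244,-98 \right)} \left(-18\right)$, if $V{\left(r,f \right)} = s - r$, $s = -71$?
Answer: $3114$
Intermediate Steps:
$V{\left(r,f \right)} = -71 - r$
$- V{\left(-244,-98 \right)} \left(-18\right) = - (-71 - -244) \left(-18\right) = - (-71 + 244) \left(-18\right) = \left(-1\right) 173 \left(-18\right) = \left(-173\right) \left(-18\right) = 3114$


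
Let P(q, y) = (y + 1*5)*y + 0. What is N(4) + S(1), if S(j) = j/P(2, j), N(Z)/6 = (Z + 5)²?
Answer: 2917/6 ≈ 486.17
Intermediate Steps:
P(q, y) = y*(5 + y) (P(q, y) = (y + 5)*y + 0 = (5 + y)*y + 0 = y*(5 + y) + 0 = y*(5 + y))
N(Z) = 6*(5 + Z)² (N(Z) = 6*(Z + 5)² = 6*(5 + Z)²)
S(j) = 1/(5 + j) (S(j) = j/((j*(5 + j))) = j*(1/(j*(5 + j))) = 1/(5 + j))
N(4) + S(1) = 6*(5 + 4)² + 1/(5 + 1) = 6*9² + 1/6 = 6*81 + ⅙ = 486 + ⅙ = 2917/6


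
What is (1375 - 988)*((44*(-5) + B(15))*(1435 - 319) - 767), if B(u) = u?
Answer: -88834689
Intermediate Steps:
(1375 - 988)*((44*(-5) + B(15))*(1435 - 319) - 767) = (1375 - 988)*((44*(-5) + 15)*(1435 - 319) - 767) = 387*((-220 + 15)*1116 - 767) = 387*(-205*1116 - 767) = 387*(-228780 - 767) = 387*(-229547) = -88834689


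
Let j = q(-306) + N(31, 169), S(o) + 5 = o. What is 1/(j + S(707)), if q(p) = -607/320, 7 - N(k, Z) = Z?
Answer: 320/172193 ≈ 0.0018584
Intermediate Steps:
N(k, Z) = 7 - Z
q(p) = -607/320 (q(p) = -607*1/320 = -607/320)
S(o) = -5 + o
j = -52447/320 (j = -607/320 + (7 - 1*169) = -607/320 + (7 - 169) = -607/320 - 162 = -52447/320 ≈ -163.90)
1/(j + S(707)) = 1/(-52447/320 + (-5 + 707)) = 1/(-52447/320 + 702) = 1/(172193/320) = 320/172193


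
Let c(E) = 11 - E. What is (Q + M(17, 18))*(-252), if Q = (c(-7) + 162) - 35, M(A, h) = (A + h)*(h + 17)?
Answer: -345240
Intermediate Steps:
M(A, h) = (17 + h)*(A + h) (M(A, h) = (A + h)*(17 + h) = (17 + h)*(A + h))
Q = 145 (Q = ((11 - 1*(-7)) + 162) - 35 = ((11 + 7) + 162) - 35 = (18 + 162) - 35 = 180 - 35 = 145)
(Q + M(17, 18))*(-252) = (145 + (18² + 17*17 + 17*18 + 17*18))*(-252) = (145 + (324 + 289 + 306 + 306))*(-252) = (145 + 1225)*(-252) = 1370*(-252) = -345240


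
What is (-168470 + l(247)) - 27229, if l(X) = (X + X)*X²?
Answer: 29942747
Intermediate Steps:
l(X) = 2*X³ (l(X) = (2*X)*X² = 2*X³)
(-168470 + l(247)) - 27229 = (-168470 + 2*247³) - 27229 = (-168470 + 2*15069223) - 27229 = (-168470 + 30138446) - 27229 = 29969976 - 27229 = 29942747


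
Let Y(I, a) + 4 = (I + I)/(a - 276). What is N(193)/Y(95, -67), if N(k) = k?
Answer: -66199/1562 ≈ -42.381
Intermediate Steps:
Y(I, a) = -4 + 2*I/(-276 + a) (Y(I, a) = -4 + (I + I)/(a - 276) = -4 + (2*I)/(-276 + a) = -4 + 2*I/(-276 + a))
N(193)/Y(95, -67) = 193/((2*(552 + 95 - 2*(-67))/(-276 - 67))) = 193/((2*(552 + 95 + 134)/(-343))) = 193/((2*(-1/343)*781)) = 193/(-1562/343) = 193*(-343/1562) = -66199/1562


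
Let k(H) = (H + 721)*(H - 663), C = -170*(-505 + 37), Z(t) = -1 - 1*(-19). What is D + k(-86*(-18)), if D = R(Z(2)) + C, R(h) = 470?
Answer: 2088095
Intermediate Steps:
Z(t) = 18 (Z(t) = -1 + 19 = 18)
C = 79560 (C = -170*(-468) = 79560)
D = 80030 (D = 470 + 79560 = 80030)
k(H) = (-663 + H)*(721 + H) (k(H) = (721 + H)*(-663 + H) = (-663 + H)*(721 + H))
D + k(-86*(-18)) = 80030 + (-478023 + (-86*(-18))² + 58*(-86*(-18))) = 80030 + (-478023 + 1548² + 58*1548) = 80030 + (-478023 + 2396304 + 89784) = 80030 + 2008065 = 2088095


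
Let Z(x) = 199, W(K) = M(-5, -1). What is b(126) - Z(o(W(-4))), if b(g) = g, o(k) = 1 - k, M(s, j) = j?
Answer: -73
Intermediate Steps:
W(K) = -1
b(126) - Z(o(W(-4))) = 126 - 1*199 = 126 - 199 = -73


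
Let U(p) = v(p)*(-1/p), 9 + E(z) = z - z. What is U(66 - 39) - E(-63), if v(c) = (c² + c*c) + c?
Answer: -46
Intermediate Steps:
v(c) = c + 2*c² (v(c) = (c² + c²) + c = 2*c² + c = c + 2*c²)
E(z) = -9 (E(z) = -9 + (z - z) = -9 + 0 = -9)
U(p) = -1 - 2*p (U(p) = (p*(1 + 2*p))*(-1/p) = -1 - 2*p)
U(66 - 39) - E(-63) = (-1 - 2*(66 - 39)) - 1*(-9) = (-1 - 2*27) + 9 = (-1 - 54) + 9 = -55 + 9 = -46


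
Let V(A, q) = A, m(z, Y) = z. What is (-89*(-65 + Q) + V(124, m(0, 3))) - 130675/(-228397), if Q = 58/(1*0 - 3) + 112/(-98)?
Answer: 37085052698/4796337 ≈ 7732.0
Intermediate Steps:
Q = -430/21 (Q = 58/(0 - 3) + 112*(-1/98) = 58/(-3) - 8/7 = 58*(-1/3) - 8/7 = -58/3 - 8/7 = -430/21 ≈ -20.476)
(-89*(-65 + Q) + V(124, m(0, 3))) - 130675/(-228397) = (-89*(-65 - 430/21) + 124) - 130675/(-228397) = (-89*(-1795/21) + 124) - 130675*(-1/228397) = (159755/21 + 124) + 130675/228397 = 162359/21 + 130675/228397 = 37085052698/4796337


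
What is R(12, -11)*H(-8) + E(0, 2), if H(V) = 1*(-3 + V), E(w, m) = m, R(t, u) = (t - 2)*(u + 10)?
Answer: 112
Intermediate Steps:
R(t, u) = (-2 + t)*(10 + u)
H(V) = -3 + V
R(12, -11)*H(-8) + E(0, 2) = (-20 - 2*(-11) + 10*12 + 12*(-11))*(-3 - 8) + 2 = (-20 + 22 + 120 - 132)*(-11) + 2 = -10*(-11) + 2 = 110 + 2 = 112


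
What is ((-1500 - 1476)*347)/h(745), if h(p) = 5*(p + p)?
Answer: -516336/3725 ≈ -138.61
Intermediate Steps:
h(p) = 10*p (h(p) = 5*(2*p) = 10*p)
((-1500 - 1476)*347)/h(745) = ((-1500 - 1476)*347)/((10*745)) = -2976*347/7450 = -1032672*1/7450 = -516336/3725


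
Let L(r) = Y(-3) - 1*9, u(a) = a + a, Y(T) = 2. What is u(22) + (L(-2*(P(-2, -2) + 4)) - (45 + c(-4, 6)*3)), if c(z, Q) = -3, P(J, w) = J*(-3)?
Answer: 1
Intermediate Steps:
P(J, w) = -3*J
u(a) = 2*a
L(r) = -7 (L(r) = 2 - 1*9 = 2 - 9 = -7)
u(22) + (L(-2*(P(-2, -2) + 4)) - (45 + c(-4, 6)*3)) = 2*22 + (-7 - (45 - 3*3)) = 44 + (-7 - (45 - 9)) = 44 + (-7 - 1*36) = 44 + (-7 - 36) = 44 - 43 = 1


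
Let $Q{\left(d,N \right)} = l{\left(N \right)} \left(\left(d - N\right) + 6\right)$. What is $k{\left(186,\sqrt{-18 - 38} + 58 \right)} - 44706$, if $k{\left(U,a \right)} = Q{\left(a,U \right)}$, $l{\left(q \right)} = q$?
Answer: $-67398 + 372 i \sqrt{14} \approx -67398.0 + 1391.9 i$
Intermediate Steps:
$Q{\left(d,N \right)} = N \left(6 + d - N\right)$ ($Q{\left(d,N \right)} = N \left(\left(d - N\right) + 6\right) = N \left(6 + d - N\right)$)
$k{\left(U,a \right)} = U \left(6 + a - U\right)$
$k{\left(186,\sqrt{-18 - 38} + 58 \right)} - 44706 = 186 \left(6 + \left(\sqrt{-18 - 38} + 58\right) - 186\right) - 44706 = 186 \left(6 + \left(\sqrt{-56} + 58\right) - 186\right) - 44706 = 186 \left(6 + \left(2 i \sqrt{14} + 58\right) - 186\right) - 44706 = 186 \left(6 + \left(58 + 2 i \sqrt{14}\right) - 186\right) - 44706 = 186 \left(-122 + 2 i \sqrt{14}\right) - 44706 = \left(-22692 + 372 i \sqrt{14}\right) - 44706 = -67398 + 372 i \sqrt{14}$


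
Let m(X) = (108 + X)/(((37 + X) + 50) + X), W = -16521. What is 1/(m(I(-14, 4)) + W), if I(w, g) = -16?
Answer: -55/908563 ≈ -6.0535e-5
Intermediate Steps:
m(X) = (108 + X)/(87 + 2*X) (m(X) = (108 + X)/((87 + X) + X) = (108 + X)/(87 + 2*X))
1/(m(I(-14, 4)) + W) = 1/((108 - 16)/(87 + 2*(-16)) - 16521) = 1/(92/(87 - 32) - 16521) = 1/(92/55 - 16521) = 1/(-908563/55) = -55/908563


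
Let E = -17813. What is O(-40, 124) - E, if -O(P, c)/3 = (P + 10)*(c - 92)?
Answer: 20693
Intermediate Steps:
O(P, c) = -3*(-92 + c)*(10 + P) (O(P, c) = -3*(P + 10)*(c - 92) = -3*(10 + P)*(-92 + c) = -3*(-92 + c)*(10 + P))
O(-40, 124) - E = (2760 - 30*124 + 276*(-40) - 3*(-40)*124) - 1*(-17813) = (2760 - 3720 - 11040 + 14880) + 17813 = 2880 + 17813 = 20693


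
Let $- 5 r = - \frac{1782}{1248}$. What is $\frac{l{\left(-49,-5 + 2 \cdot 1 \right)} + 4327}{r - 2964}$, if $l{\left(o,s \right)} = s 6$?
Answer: $- \frac{4481360}{3082263} \approx -1.4539$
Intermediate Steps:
$l{\left(o,s \right)} = 6 s$
$r = \frac{297}{1040}$ ($r = - \frac{\left(-1782\right) \frac{1}{1248}}{5} = \left(- \frac{1}{5}\right) \left(- \frac{297}{208}\right) = \frac{297}{1040} \approx 0.28558$)
$\frac{l{\left(-49,-5 + 2 \cdot 1 \right)} + 4327}{r - 2964} = \frac{6 \left(-5 + 2 \cdot 1\right) + 4327}{\frac{297}{1040} - 2964} = \frac{6 \left(-5 + 2\right) + 4327}{- \frac{3082263}{1040}} = \left(6 \left(-3\right) + 4327\right) \left(- \frac{1040}{3082263}\right) = \left(-18 + 4327\right) \left(- \frac{1040}{3082263}\right) = 4309 \left(- \frac{1040}{3082263}\right) = - \frac{4481360}{3082263}$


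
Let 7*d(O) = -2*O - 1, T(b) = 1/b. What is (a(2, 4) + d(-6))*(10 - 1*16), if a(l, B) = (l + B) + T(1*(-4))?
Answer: -615/14 ≈ -43.929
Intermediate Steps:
d(O) = -1/7 - 2*O/7 (d(O) = (-2*O - 1)/7 = (-1 - 2*O)/7 = -1/7 - 2*O/7)
a(l, B) = -1/4 + B + l (a(l, B) = (l + B) + 1/(1*(-4)) = (B + l) + 1/(-4) = (B + l) - 1/4 = -1/4 + B + l)
(a(2, 4) + d(-6))*(10 - 1*16) = ((-1/4 + 4 + 2) + (-1/7 - 2/7*(-6)))*(10 - 1*16) = (23/4 + (-1/7 + 12/7))*(10 - 16) = (23/4 + 11/7)*(-6) = (205/28)*(-6) = -615/14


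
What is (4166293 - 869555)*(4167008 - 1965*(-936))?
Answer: 19801026019024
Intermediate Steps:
(4166293 - 869555)*(4167008 - 1965*(-936)) = 3296738*(4167008 + 1839240) = 3296738*6006248 = 19801026019024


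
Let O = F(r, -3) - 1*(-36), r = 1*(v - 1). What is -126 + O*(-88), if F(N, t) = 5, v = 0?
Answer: -3734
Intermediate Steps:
r = -1 (r = 1*(0 - 1) = 1*(-1) = -1)
O = 41 (O = 5 - 1*(-36) = 5 + 36 = 41)
-126 + O*(-88) = -126 + 41*(-88) = -126 - 3608 = -3734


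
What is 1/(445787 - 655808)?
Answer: -1/210021 ≈ -4.7614e-6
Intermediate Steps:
1/(445787 - 655808) = 1/(-210021) = -1/210021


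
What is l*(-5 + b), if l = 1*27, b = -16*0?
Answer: -135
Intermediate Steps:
b = 0
l = 27
l*(-5 + b) = 27*(-5 + 0) = 27*(-5) = -135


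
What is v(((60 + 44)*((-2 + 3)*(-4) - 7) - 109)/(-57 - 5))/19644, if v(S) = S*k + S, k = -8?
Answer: -8771/1217928 ≈ -0.0072016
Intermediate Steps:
v(S) = -7*S (v(S) = S*(-8) + S = -8*S + S = -7*S)
v(((60 + 44)*((-2 + 3)*(-4) - 7) - 109)/(-57 - 5))/19644 = -7*((60 + 44)*((-2 + 3)*(-4) - 7) - 109)/(-57 - 5)/19644 = -7*(104*(1*(-4) - 7) - 109)/(-62)*(1/19644) = -7*(104*(-4 - 7) - 109)*(-1)/62*(1/19644) = -7*(104*(-11) - 109)*(-1)/62*(1/19644) = -7*(-1144 - 109)*(-1)/62*(1/19644) = -(-8771)*(-1)/62*(1/19644) = -7*1253/62*(1/19644) = -8771/62*1/19644 = -8771/1217928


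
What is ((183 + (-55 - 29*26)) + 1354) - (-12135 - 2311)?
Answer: 15174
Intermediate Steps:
((183 + (-55 - 29*26)) + 1354) - (-12135 - 2311) = ((183 + (-55 - 754)) + 1354) - 1*(-14446) = ((183 - 809) + 1354) + 14446 = (-626 + 1354) + 14446 = 728 + 14446 = 15174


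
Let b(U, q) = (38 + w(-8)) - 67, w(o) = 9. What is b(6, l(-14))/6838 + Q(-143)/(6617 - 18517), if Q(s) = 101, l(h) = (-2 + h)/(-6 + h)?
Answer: -464319/40686100 ≈ -0.011412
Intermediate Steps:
l(h) = (-2 + h)/(-6 + h)
b(U, q) = -20 (b(U, q) = (38 + 9) - 67 = 47 - 67 = -20)
b(6, l(-14))/6838 + Q(-143)/(6617 - 18517) = -20/6838 + 101/(6617 - 18517) = -20*1/6838 + 101/(-11900) = -10/3419 + 101*(-1/11900) = -10/3419 - 101/11900 = -464319/40686100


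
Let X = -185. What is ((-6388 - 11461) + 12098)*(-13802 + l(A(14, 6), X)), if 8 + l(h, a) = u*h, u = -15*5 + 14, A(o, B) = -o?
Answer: 74509956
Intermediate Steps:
u = -61 (u = -75 + 14 = -61)
l(h, a) = -8 - 61*h
((-6388 - 11461) + 12098)*(-13802 + l(A(14, 6), X)) = ((-6388 - 11461) + 12098)*(-13802 + (-8 - (-61)*14)) = (-17849 + 12098)*(-13802 + (-8 - 61*(-14))) = -5751*(-13802 + (-8 + 854)) = -5751*(-13802 + 846) = -5751*(-12956) = 74509956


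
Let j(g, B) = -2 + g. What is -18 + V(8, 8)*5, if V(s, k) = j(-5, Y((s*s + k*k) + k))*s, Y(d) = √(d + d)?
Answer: -298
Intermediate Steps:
Y(d) = √2*√d (Y(d) = √(2*d) = √2*√d)
V(s, k) = -7*s (V(s, k) = (-2 - 5)*s = -7*s)
-18 + V(8, 8)*5 = -18 - 7*8*5 = -18 - 56*5 = -18 - 280 = -298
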